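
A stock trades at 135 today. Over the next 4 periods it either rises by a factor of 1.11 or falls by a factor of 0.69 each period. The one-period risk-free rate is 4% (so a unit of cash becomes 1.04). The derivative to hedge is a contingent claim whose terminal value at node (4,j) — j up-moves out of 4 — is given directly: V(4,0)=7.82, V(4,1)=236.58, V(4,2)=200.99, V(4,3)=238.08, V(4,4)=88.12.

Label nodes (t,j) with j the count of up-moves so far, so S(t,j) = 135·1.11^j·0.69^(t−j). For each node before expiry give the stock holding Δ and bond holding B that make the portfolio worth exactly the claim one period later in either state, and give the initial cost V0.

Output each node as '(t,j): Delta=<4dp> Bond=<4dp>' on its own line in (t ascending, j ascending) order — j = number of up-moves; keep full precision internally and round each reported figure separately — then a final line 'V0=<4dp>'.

Since d<R<u, set p* = (R−d)/(u−d) = 0.8333; price each node as the discounted p*-expectation of its children.
Terminal values V(4,·): V(4,0)=7.8200, V(4,1)=236.5800, V(4,2)=200.9900, V(4,3)=238.0800, V(4,4)=88.1200
(3,0): S=44.3487. Δ = (V_up−V_dn)/(S_up−S_dn) = (236.5800−7.8200)/(49.2271−30.6006) = 12.2815. V = [p*·236.5800 + (1−p*)·7.8200]/1.04 = 190.8205. B = V − Δ·S = -353.8462.
(3,1): S=71.3436. Δ = (V_up−V_dn)/(S_up−S_dn) = (200.9900−236.5800)/(79.1914−49.2271) = -1.1877. V = [p*·200.9900 + (1−p*)·236.5800]/1.04 = 198.9631. B = V − Δ·S = 283.7012.
(3,2): S=114.7701. Δ = (V_up−V_dn)/(S_up−S_dn) = (238.0800−200.9900)/(127.3948−79.1914) = 0.7694. V = [p*·238.0800 + (1−p*)·200.9900]/1.04 = 222.9792. B = V − Δ·S = 134.6696.
(3,3): S=184.6302. Δ = (V_up−V_dn)/(S_up−S_dn) = (88.1200−238.0800)/(204.9395−127.3948) = -1.9339. V = [p*·88.1200 + (1−p*)·238.0800]/1.04 = 108.7628. B = V − Δ·S = 465.8104.
(2,0): S=64.2735. Δ = (V_up−V_dn)/(S_up−S_dn) = (198.9631−190.8205)/(71.3436−44.3487) = 0.3016. V = [p*·198.9631 + (1−p*)·190.8205]/1.04 = 190.0058. B = V − Δ·S = 170.6186.
(2,1): S=103.3965. Δ = (V_up−V_dn)/(S_up−S_dn) = (222.9792−198.9631)/(114.7701−71.3436) = 0.5530. V = [p*·222.9792 + (1−p*)·198.9631]/1.04 = 210.5543. B = V − Δ·S = 153.3733.
(2,2): S=166.3335. Δ = (V_up−V_dn)/(S_up−S_dn) = (108.7628−222.9792)/(184.6302−114.7701) = -1.6349. V = [p*·108.7628 + (1−p*)·222.9792]/1.04 = 122.8835. B = V − Δ·S = 394.8272.
(1,0): S=93.1500. Δ = (V_up−V_dn)/(S_up−S_dn) = (210.5543−190.0058)/(103.3965−64.2735) = 0.5252. V = [p*·210.5543 + (1−p*)·190.0058]/1.04 = 199.1630. B = V − Δ·S = 150.2380.
(1,1): S=149.8500. Δ = (V_up−V_dn)/(S_up−S_dn) = (122.8835−210.5543)/(166.3335−103.3965) = -1.3930. V = [p*·122.8835 + (1−p*)·210.5543]/1.04 = 132.2071. B = V − Δ·S = 340.9470.
(0,0): S=135.0000. Δ = (V_up−V_dn)/(S_up−S_dn) = (132.2071−199.1630)/(149.8500−93.1500) = -1.1809. V = [p*·132.2071 + (1−p*)·199.1630]/1.04 = 137.8523. B = V − Δ·S = 297.2713.
Self-financing check: at every node Δ·S+B equals the discounted successor values.

(0,0): Delta=-1.1809 Bond=297.2713
(1,0): Delta=0.5252 Bond=150.2380
(1,1): Delta=-1.3930 Bond=340.9470
(2,0): Delta=0.3016 Bond=170.6186
(2,1): Delta=0.5530 Bond=153.3733
(2,2): Delta=-1.6349 Bond=394.8272
(3,0): Delta=12.2815 Bond=-353.8462
(3,1): Delta=-1.1877 Bond=283.7012
(3,2): Delta=0.7694 Bond=134.6696
(3,3): Delta=-1.9339 Bond=465.8104
V0=137.8523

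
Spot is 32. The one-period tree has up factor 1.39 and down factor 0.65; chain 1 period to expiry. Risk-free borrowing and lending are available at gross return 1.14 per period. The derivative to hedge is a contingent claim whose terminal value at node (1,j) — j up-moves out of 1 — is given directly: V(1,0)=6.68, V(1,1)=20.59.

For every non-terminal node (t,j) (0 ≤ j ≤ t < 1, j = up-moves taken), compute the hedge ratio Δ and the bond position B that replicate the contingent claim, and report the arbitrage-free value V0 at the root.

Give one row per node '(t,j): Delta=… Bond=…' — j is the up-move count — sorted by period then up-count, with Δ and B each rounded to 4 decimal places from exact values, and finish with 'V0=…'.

Risk-neutral probability p* = (R−d)/(u−d) = (1.14−0.65)/(1.39−0.65) = 0.6622.
Terminal values V(1,·): V(1,0)=6.6800, V(1,1)=20.5900
(0,0): S=32.0000. Δ = (V_up−V_dn)/(S_up−S_dn) = (20.5900−6.6800)/(44.4800−20.8000) = 0.5874. V = [p*·20.5900 + (1−p*)·6.6800]/1.14 = 13.9392. B = V − Δ·S = -4.8581.
Each (Δ,B) replicates both successor values, so the strategy is self-financing and V0 is arbitrage-free.

(0,0): Delta=0.5874 Bond=-4.8581
V0=13.9392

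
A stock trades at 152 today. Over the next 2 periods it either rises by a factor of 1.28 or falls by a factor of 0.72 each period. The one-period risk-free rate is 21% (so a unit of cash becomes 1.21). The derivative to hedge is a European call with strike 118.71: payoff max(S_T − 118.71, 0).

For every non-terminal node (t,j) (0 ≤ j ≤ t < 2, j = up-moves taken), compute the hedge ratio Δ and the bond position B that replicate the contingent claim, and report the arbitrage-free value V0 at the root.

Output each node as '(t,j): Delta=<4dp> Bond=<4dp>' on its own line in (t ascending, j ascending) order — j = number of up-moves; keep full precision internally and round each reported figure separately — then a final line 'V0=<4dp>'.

(0,0): Delta=0.9516 Bond=-73.2916
(1,0): Delta=0.3487 Bond=-22.7106
(1,1): Delta=1.0000 Bond=-98.1074
V0=71.3454

The replicating-portfolio and risk-neutral prices coincide; use p* = (1.21−0.72)/(1.28−0.72) = 0.8750 for the latter.
At expiry t=2: V(2,0)=0.0000, V(2,1)=21.3732, V(2,2)=130.3268
  t=1,j=0: stock 109.4400 → up 140.0832 (V=21.3732), down 78.7968 (V=0.0000). Price 15.4558; hedge Δ=0.3487, bond B=-22.7106.
  t=1,j=1: stock 194.5600 → up 249.0368 (V=130.3268), down 140.0832 (V=21.3732). Price 96.4526; hedge Δ=1.0000, bond B=-98.1074.
  t=0,j=0: stock 152.0000 → up 194.5600 (V=96.4526), down 109.4400 (V=15.4558). Price 71.3454; hedge Δ=0.9516, bond B=-73.2916.
The time-0 hedge costs 71.3454, which is the no-arbitrage price.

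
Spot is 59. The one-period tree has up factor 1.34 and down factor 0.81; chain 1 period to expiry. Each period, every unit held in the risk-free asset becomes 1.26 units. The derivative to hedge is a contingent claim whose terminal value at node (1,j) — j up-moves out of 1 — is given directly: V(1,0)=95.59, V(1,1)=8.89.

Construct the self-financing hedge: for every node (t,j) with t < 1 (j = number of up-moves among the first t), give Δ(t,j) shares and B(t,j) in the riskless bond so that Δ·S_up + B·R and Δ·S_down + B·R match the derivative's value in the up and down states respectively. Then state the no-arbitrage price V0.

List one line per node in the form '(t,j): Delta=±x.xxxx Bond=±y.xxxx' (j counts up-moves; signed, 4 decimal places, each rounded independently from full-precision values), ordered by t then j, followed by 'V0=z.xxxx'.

No-arbitrage ⇒ martingale measure with p* = (R−d)/(u−d) = 0.8491.
Terminal values V(1,·): V(1,0)=95.5900, V(1,1)=8.8900
(0,0): S=59.0000. Δ = (V_up−V_dn)/(S_up−S_dn) = (8.8900−95.5900)/(79.0600−47.7900) = -2.7726. V = [p*·8.8900 + (1−p*)·95.5900]/1.26 = 17.4419. B = V − Δ·S = 181.0268.
The time-0 hedge costs 17.4419, which is the no-arbitrage price.

(0,0): Delta=-2.7726 Bond=181.0268
V0=17.4419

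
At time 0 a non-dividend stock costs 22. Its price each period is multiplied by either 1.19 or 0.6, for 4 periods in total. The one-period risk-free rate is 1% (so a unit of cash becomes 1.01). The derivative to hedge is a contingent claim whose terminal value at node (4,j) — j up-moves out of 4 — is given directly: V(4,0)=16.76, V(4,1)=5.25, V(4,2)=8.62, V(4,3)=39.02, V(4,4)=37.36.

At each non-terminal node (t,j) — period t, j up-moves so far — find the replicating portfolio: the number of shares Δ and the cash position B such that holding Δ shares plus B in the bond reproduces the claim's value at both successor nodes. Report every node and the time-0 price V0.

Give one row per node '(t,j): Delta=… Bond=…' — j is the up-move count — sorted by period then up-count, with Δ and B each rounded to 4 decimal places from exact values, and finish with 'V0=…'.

(0,0): Delta=0.9875 Bond=4.7748
(1,0): Delta=1.8929 Bond=-7.1282
(1,1): Delta=0.7871 Bond=10.0693
(2,0): Delta=-0.2478 Bond=9.7549
(2,1): Delta=2.3667 Bond=-14.6429
(2,2): Delta=0.4374 Bond=21.0634
(3,0): Delta=-4.1053 Bond=28.1833
(3,1): Delta=0.6060 Bond=1.8048
(3,2): Delta=2.7565 Bond=-22.0745
(3,3): Delta=-0.0759 Bond=40.3051
V0=26.5001

Since d<R<u, set p* = (R−d)/(u−d) = 0.6949; price each node as the discounted p*-expectation of its children.
Terminal payoffs: V(4,0)=16.7600, V(4,1)=5.2500, V(4,2)=8.6200, V(4,3)=39.0200, V(4,4)=37.3600
  t=3,j=0: stock 4.7520 → up 5.6549 (V=5.2500), down 2.8512 (V=16.7600). Price 8.6748; hedge Δ=-4.1053, bond B=28.1833.
  t=3,j=1: stock 9.4248 → up 11.2155 (V=8.6200), down 5.6549 (V=5.2500). Price 7.5167; hedge Δ=0.6060, bond B=1.8048.
  t=3,j=2: stock 18.6925 → up 22.2441 (V=39.0200), down 11.2155 (V=8.6200). Price 29.4509; hedge Δ=2.7565, bond B=-22.0745.
  t=3,j=3: stock 37.0735 → up 44.1175 (V=37.3600), down 22.2441 (V=39.0200). Price 37.4915; hedge Δ=-0.0759, bond B=40.3051.
  t=2,j=0: stock 7.9200 → up 9.4248 (V=7.5167), down 4.7520 (V=8.6748). Price 7.7921; hedge Δ=-0.2478, bond B=9.7549.
  t=2,j=1: stock 15.7080 → up 18.6925 (V=29.4509), down 9.4248 (V=7.5167). Price 22.5338; hedge Δ=2.3667, bond B=-14.6429.
  t=2,j=2: stock 31.1542 → up 37.0735 (V=37.4915), down 18.6925 (V=29.4509). Price 34.6915; hedge Δ=0.4374, bond B=21.0634.
  t=1,j=0: stock 13.2000 → up 15.7080 (V=22.5338), down 7.9200 (V=7.7921). Price 17.8577; hedge Δ=1.8929, bond B=-7.1282.
  t=1,j=1: stock 26.1800 → up 31.1542 (V=34.6915), down 15.7080 (V=22.5338). Price 30.6756; hedge Δ=0.7871, bond B=10.0693.
  t=0,j=0: stock 22.0000 → up 26.1800 (V=30.6756), down 13.2000 (V=17.8577). Price 26.5001; hedge Δ=0.9875, bond B=4.7748.
The time-0 hedge costs 26.5001, which is the no-arbitrage price.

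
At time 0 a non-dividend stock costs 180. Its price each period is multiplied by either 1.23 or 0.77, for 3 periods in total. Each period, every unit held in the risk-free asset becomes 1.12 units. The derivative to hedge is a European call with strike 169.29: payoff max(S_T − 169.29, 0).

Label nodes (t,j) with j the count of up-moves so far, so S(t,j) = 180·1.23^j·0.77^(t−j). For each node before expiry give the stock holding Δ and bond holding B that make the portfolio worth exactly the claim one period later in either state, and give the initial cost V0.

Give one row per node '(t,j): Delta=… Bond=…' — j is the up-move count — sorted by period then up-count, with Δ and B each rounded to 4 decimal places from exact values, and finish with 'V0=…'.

The replicating-portfolio and risk-neutral prices coincide; use p* = (1.12−0.77)/(1.23−0.77) = 0.7609 for the latter.
Terminal payoffs: V(3,0)=0.0000, V(3,1)=0.0000, V(3,2)=40.3979, V(3,3)=165.6661
(2,0): S=106.7220. Δ = (V_up−V_dn)/(S_up−S_dn) = (0.0000−0.0000)/(131.2681−82.1759) = 0.0000. V = [p*·0.0000 + (1−p*)·0.0000]/1.12 = 0.0000. B = V − Δ·S = 0.0000.
(2,1): S=170.4780. Δ = (V_up−V_dn)/(S_up−S_dn) = (40.3979−0.0000)/(209.6879−131.2681) = 0.5151. V = [p*·40.3979 + (1−p*)·0.0000]/1.12 = 27.4443. B = V − Δ·S = -60.3774.
(2,2): S=272.3220. Δ = (V_up−V_dn)/(S_up−S_dn) = (165.6661−40.3979)/(334.9561−209.6879) = 1.0000. V = [p*·165.6661 + (1−p*)·40.3979]/1.12 = 121.1702. B = V − Δ·S = -151.1518.
(1,0): S=138.6000. Δ = (V_up−V_dn)/(S_up−S_dn) = (27.4443−0.0000)/(170.4780−106.7220) = 0.4305. V = [p*·27.4443 + (1−p*)·0.0000]/1.12 = 18.6442. B = V − Δ·S = -41.0172.
(1,1): S=221.4000. Δ = (V_up−V_dn)/(S_up−S_dn) = (121.1702−27.4443)/(272.3220−170.4780) = 0.9203. V = [p*·121.1702 + (1−p*)·27.4443]/1.12 = 88.1763. B = V − Δ·S = -115.5758.
(0,0): S=180.0000. Δ = (V_up−V_dn)/(S_up−S_dn) = (88.1763−18.6442)/(221.4000−138.6000) = 0.8398. V = [p*·88.1763 + (1−p*)·18.6442]/1.12 = 63.8831. B = V − Δ·S = -87.2737.
Root portfolio cost Δ·180+B reproduces V0=63.8831.

(0,0): Delta=0.8398 Bond=-87.2737
(1,0): Delta=0.4305 Bond=-41.0172
(1,1): Delta=0.9203 Bond=-115.5758
(2,0): Delta=0.0000 Bond=0.0000
(2,1): Delta=0.5151 Bond=-60.3774
(2,2): Delta=1.0000 Bond=-151.1518
V0=63.8831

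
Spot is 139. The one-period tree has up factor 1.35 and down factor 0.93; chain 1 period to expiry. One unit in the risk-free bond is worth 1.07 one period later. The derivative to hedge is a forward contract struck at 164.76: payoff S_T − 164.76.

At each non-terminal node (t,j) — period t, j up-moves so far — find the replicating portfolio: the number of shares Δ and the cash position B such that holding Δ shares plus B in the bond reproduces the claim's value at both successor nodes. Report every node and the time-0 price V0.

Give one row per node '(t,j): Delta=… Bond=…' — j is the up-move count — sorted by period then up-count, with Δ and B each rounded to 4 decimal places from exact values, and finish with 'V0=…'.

No-arbitrage ⇒ martingale measure with p* = (R−d)/(u−d) = 0.3333.
Terminal values V(1,·): V(1,0)=-35.4900, V(1,1)=22.8900
  t=0,j=0: stock 139.0000 → up 187.6500 (V=22.8900), down 129.2700 (V=-35.4900). Price -14.9813; hedge Δ=1.0000, bond B=-153.9813.
The time-0 hedge costs -14.9813, which is the no-arbitrage price.

(0,0): Delta=1.0000 Bond=-153.9813
V0=-14.9813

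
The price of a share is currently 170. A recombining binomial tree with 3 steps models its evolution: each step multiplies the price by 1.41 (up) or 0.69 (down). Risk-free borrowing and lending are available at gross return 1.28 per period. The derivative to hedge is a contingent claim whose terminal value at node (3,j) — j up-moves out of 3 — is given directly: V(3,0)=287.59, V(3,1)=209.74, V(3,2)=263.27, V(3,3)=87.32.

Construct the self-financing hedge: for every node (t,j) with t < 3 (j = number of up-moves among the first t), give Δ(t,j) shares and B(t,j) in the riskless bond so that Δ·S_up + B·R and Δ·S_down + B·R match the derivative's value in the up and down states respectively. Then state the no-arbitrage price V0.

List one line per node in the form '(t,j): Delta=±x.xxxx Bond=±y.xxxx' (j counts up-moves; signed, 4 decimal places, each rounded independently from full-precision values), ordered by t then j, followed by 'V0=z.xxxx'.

No-arbitrage ⇒ martingale measure with p* = (R−d)/(u−d) = 0.8194.
At expiry t=3: V(3,0)=287.5900, V(3,1)=209.7400, V(3,2)=263.2700, V(3,3)=87.3200
Node (2,0) S=80.9370: V=(p*·209.7400+(1−p*)·287.5900)/1.28=174.8408; Δ=(209.7400−287.5900)/(114.1212−55.8465)=-1.3359; B=V−Δ·S=282.9658
Node (2,1) S=165.3930: V=(p*·263.2700+(1−p*)·209.7400)/1.28=198.1288; Δ=(263.2700−209.7400)/(233.2041−114.1212)=0.4495; B=V−Δ·S=123.7816
Node (2,2) S=337.9770: V=(p*·87.3200+(1−p*)·263.2700)/1.28=93.0381; Δ=(87.3200−263.2700)/(476.5476−233.2041)=-0.7231; B=V−Δ·S=337.4131
Node (1,0) S=117.3000: V=(p*·198.1288+(1−p*)·174.8408)/1.28=151.5031; Δ=(198.1288−174.8408)/(165.3930−80.9370)=0.2757; B=V−Δ·S=119.1587
Node (1,1) S=239.7000: V=(p*·93.0381+(1−p*)·198.1288)/1.28=87.5100; Δ=(93.0381−198.1288)/(337.9770−165.3930)=-0.6089; B=V−Δ·S=233.4693
Node (0,0) S=170.0000: V=(p*·87.5100+(1−p*)·151.5031)/1.28=77.3940; Δ=(87.5100−151.5031)/(239.7000−117.3000)=-0.5228; B=V−Δ·S=166.2734
The time-0 hedge costs 77.3940, which is the no-arbitrage price.

(0,0): Delta=-0.5228 Bond=166.2734
(1,0): Delta=0.2757 Bond=119.1587
(1,1): Delta=-0.6089 Bond=233.4693
(2,0): Delta=-1.3359 Bond=282.9658
(2,1): Delta=0.4495 Bond=123.7816
(2,2): Delta=-0.7231 Bond=337.4131
V0=77.3940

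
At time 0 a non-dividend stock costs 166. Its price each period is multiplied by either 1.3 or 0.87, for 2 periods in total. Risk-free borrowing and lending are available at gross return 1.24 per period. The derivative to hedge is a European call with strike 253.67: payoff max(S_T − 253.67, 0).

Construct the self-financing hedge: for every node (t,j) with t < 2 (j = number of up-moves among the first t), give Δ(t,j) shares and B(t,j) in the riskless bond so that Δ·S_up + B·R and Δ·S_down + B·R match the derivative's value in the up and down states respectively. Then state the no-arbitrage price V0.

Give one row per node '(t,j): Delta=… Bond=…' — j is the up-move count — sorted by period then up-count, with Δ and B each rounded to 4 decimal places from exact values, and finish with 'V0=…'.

(0,0): Delta=0.2612 Bond=-30.4234
(1,0): Delta=0.0000 Bond=0.0000
(1,1): Delta=0.2896 Bond=-43.8426
V0=12.9387

The replicating-portfolio and risk-neutral prices coincide; use p* = (1.24−0.87)/(1.3−0.87) = 0.8605 for the latter.
Payoff layer (t=2): V(2,0)=0.0000, V(2,1)=0.0000, V(2,2)=26.8700
  t=1,j=0: stock 144.4200 → up 187.7460 (V=0.0000), down 125.6454 (V=0.0000). Price 0.0000; hedge Δ=0.0000, bond B=0.0000.
  t=1,j=1: stock 215.8000 → up 280.5400 (V=26.8700), down 187.7460 (V=0.0000). Price 18.6457; hedge Δ=0.2896, bond B=-43.8426.
  t=0,j=0: stock 166.0000 → up 215.8000 (V=18.6457), down 144.4200 (V=0.0000). Price 12.9387; hedge Δ=0.2612, bond B=-30.4234.
The time-0 hedge costs 12.9387, which is the no-arbitrage price.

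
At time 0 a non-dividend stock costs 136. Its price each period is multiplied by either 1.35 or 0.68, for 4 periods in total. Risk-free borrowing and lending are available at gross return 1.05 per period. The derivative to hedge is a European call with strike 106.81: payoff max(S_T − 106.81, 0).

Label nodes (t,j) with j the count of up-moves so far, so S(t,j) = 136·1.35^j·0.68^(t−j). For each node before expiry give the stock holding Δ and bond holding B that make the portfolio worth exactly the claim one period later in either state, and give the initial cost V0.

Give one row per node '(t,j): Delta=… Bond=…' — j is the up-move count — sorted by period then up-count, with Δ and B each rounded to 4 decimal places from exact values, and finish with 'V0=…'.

Under the risk-neutral measure, an up-move has probability p* = (R−d)/(u−d) = 0.5522 and values discount at R = 1.05.
Payoff layer (t=4): V(4,0)=0.0000, V(4,1)=0.0000, V(4,2)=7.8005, V(4,3)=120.7255, V(4,4)=344.9149
Node (3,0) S=42.7628: V=(p*·0.0000+(1−p*)·0.0000)/1.05=0.0000; Δ=(0.0000−0.0000)/(57.7297−29.0787)=0.0000; B=V−Δ·S=0.0000
Node (3,1) S=84.8966: V=(p*·7.8005+(1−p*)·0.0000)/1.05=4.1026; Δ=(7.8005−0.0000)/(114.6105−57.7297)=0.1371; B=V−Δ·S=-7.5399
Node (3,2) S=168.5448: V=(p*·120.7255+(1−p*)·7.8005)/1.05=66.8210; Δ=(120.7255−7.8005)/(227.5355−114.6105)=1.0000; B=V−Δ·S=-101.7238
Node (3,3) S=334.6110: V=(p*·344.9149+(1−p*)·120.7255)/1.05=232.8872; Δ=(344.9149−120.7255)/(451.7249−227.5355)=1.0000; B=V−Δ·S=-101.7238
Node (2,0) S=62.8864: V=(p*·4.1026+(1−p*)·0.0000)/1.05=2.1577; Δ=(4.1026−0.0000)/(84.8966−42.7628)=0.0974; B=V−Δ·S=-3.9655
Node (2,1) S=124.8480: V=(p*·66.8210+(1−p*)·4.1026)/1.05=36.8935; Δ=(66.8210−4.1026)/(168.5448−84.8966)=0.7498; B=V−Δ·S=-56.7161
Node (2,2) S=247.8600: V=(p*·232.8872+(1−p*)·66.8210)/1.05=150.9802; Δ=(232.8872−66.8210)/(334.6110−168.5448)=1.0000; B=V−Δ·S=-96.8798
Node (1,0) S=92.4800: V=(p*·36.8935+(1−p*)·2.1577)/1.05=20.3239; Δ=(36.8935−2.1577)/(124.8480−62.8864)=0.5606; B=V−Δ·S=-31.5204
Node (1,1) S=183.6000: V=(p*·150.9802+(1−p*)·36.8935)/1.05=95.1396; Δ=(150.9802−36.8935)/(247.8600−124.8480)=0.9274; B=V−Δ·S=-75.1391
Node (0,0) S=136.0000: V=(p*·95.1396+(1−p*)·20.3239)/1.05=58.7048; Δ=(95.1396−20.3239)/(183.6000−92.4800)=0.8211; B=V−Δ·S=-52.9603
Check: Δ(0,0)·S0 + B(0,0) = 58.7048 = V0.

(0,0): Delta=0.8211 Bond=-52.9603
(1,0): Delta=0.5606 Bond=-31.5204
(1,1): Delta=0.9274 Bond=-75.1391
(2,0): Delta=0.0974 Bond=-3.9655
(2,1): Delta=0.7498 Bond=-56.7161
(2,2): Delta=1.0000 Bond=-96.8798
(3,0): Delta=0.0000 Bond=0.0000
(3,1): Delta=0.1371 Bond=-7.5399
(3,2): Delta=1.0000 Bond=-101.7238
(3,3): Delta=1.0000 Bond=-101.7238
V0=58.7048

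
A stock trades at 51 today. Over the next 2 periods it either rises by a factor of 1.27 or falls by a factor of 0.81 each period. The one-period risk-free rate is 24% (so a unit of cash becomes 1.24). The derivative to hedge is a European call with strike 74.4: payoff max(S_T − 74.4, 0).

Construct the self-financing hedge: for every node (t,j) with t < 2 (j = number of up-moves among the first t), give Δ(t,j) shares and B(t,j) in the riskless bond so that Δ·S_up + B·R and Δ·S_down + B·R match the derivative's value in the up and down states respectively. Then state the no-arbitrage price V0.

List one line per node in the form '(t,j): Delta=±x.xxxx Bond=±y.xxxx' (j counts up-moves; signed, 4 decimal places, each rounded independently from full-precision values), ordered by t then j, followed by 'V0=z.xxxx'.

Under the risk-neutral measure, an up-move has probability p* = (R−d)/(u−d) = 0.9348 and values discount at R = 1.24.
At expiry t=2: V(2,0)=0.0000, V(2,1)=0.0000, V(2,2)=7.8579
(1,0): S=41.3100. Δ = (V_up−V_dn)/(S_up−S_dn) = (0.0000−0.0000)/(52.4637−33.4611) = 0.0000. V = [p*·0.0000 + (1−p*)·0.0000]/1.24 = 0.0000. B = V − Δ·S = 0.0000.
(1,1): S=64.7700. Δ = (V_up−V_dn)/(S_up−S_dn) = (7.8579−0.0000)/(82.2579−52.4637) = 0.2637. V = [p*·7.8579 + (1−p*)·0.0000]/1.24 = 5.9237. B = V − Δ·S = -11.1587.
(0,0): S=51.0000. Δ = (V_up−V_dn)/(S_up−S_dn) = (5.9237−0.0000)/(64.7700−41.3100) = 0.2525. V = [p*·5.9237 + (1−p*)·0.0000]/1.24 = 4.4656. B = V − Δ·S = -8.4120.
The time-0 hedge costs 4.4656, which is the no-arbitrage price.

(0,0): Delta=0.2525 Bond=-8.4120
(1,0): Delta=0.0000 Bond=0.0000
(1,1): Delta=0.2637 Bond=-11.1587
V0=4.4656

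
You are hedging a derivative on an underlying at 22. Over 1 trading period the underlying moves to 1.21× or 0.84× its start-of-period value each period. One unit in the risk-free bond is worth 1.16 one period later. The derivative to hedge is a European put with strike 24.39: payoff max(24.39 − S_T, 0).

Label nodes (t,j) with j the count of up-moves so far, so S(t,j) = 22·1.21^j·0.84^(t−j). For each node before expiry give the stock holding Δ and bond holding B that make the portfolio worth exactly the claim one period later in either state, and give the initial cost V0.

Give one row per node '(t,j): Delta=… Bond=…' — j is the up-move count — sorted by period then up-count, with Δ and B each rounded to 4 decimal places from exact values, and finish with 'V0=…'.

(0,0): Delta=-0.7260 Bond=16.6615
V0=0.6885

Risk-neutral probability p* = (R−d)/(u−d) = (1.16−0.84)/(1.21−0.84) = 0.8649.
Terminal values V(1,·): V(1,0)=5.9100, V(1,1)=0.0000
Node (0,0) S=22.0000: V=(p*·0.0000+(1−p*)·5.9100)/1.16=0.6885; Δ=(0.0000−5.9100)/(26.6200−18.4800)=-0.7260; B=V−Δ·S=16.6615
The time-0 hedge costs 0.6885, which is the no-arbitrage price.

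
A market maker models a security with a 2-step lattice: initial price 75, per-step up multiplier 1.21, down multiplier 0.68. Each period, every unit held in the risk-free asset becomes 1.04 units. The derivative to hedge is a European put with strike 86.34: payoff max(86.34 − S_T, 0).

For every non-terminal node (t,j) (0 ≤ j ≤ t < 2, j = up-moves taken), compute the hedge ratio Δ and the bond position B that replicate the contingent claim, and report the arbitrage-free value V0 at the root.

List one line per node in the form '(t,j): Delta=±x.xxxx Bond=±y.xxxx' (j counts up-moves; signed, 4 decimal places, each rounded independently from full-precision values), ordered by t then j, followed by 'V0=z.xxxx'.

(0,0): Delta=-0.6144 Bond=60.9176
(1,0): Delta=-1.0000 Bond=83.0192
(1,1): Delta=-0.5121 Bond=54.0680
V0=14.8366

No-arbitrage ⇒ martingale measure with p* = (R−d)/(u−d) = 0.6792.
Terminal payoffs: V(2,0)=51.6600, V(2,1)=24.6300, V(2,2)=0.0000
  t=1,j=0: stock 51.0000 → up 61.7100 (V=24.6300), down 34.6800 (V=51.6600). Price 32.0192; hedge Δ=-1.0000, bond B=83.0192.
  t=1,j=1: stock 90.7500 → up 109.8075 (V=0.0000), down 61.7100 (V=24.6300). Price 7.5963; hedge Δ=-0.5121, bond B=54.0680.
  t=0,j=0: stock 75.0000 → up 90.7500 (V=7.5963), down 51.0000 (V=32.0192). Price 14.8366; hedge Δ=-0.6144, bond B=60.9176.
Self-financing check: at every node Δ·S+B equals the discounted successor values.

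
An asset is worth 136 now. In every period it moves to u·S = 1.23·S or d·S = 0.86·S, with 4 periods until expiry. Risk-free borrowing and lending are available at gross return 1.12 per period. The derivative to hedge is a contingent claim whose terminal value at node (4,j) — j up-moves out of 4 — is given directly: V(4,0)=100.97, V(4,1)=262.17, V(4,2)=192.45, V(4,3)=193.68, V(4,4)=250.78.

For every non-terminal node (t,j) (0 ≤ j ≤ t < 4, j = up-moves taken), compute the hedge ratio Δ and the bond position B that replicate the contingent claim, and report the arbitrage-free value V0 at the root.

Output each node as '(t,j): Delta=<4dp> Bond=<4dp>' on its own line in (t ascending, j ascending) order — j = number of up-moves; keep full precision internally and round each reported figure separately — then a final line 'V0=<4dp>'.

(0,0): Delta=0.1641 Bond=112.1701
(1,0): Delta=-0.2630 Bond=175.5791
(1,1): Delta=0.2904 Bond=104.4984
(2,0): Delta=-0.0256 Bond=172.7745
(2,1): Delta=-0.3332 Bond=206.7492
(2,2): Delta=0.4749 Bond=79.0836
(3,0): Delta=5.0365 Bond=-244.3849
(3,1): Delta=-1.5231 Bond=378.7695
(3,2): Delta=0.0188 Bond=169.2778
(3,3): Delta=0.6098 Bond=54.4295
V0=134.4851

Under the risk-neutral measure, an up-move has probability p* = (R−d)/(u−d) = 0.7027 and values discount at R = 1.12.
Terminal payoffs: V(4,0)=100.9700, V(4,1)=262.1700, V(4,2)=192.4500, V(4,3)=193.6800, V(4,4)=250.7800
(3,0): S=86.5036. Δ = (V_up−V_dn)/(S_up−S_dn) = (262.1700−100.9700)/(106.3994−74.3931) = 5.0365. V = [p*·262.1700 + (1−p*)·100.9700]/1.12 = 191.2908. B = V − Δ·S = -244.3849.
(3,1): S=123.7203. Δ = (V_up−V_dn)/(S_up−S_dn) = (192.4500−262.1700)/(152.1760−106.3994) = -1.5231. V = [p*·192.4500 + (1−p*)·262.1700]/1.12 = 190.3371. B = V − Δ·S = 378.7695.
(3,2): S=176.9488. Δ = (V_up−V_dn)/(S_up−S_dn) = (193.6800−192.4500)/(217.6470−152.1760) = 0.0188. V = [p*·193.6800 + (1−p*)·192.4500]/1.12 = 172.6021. B = V − Δ·S = 169.2778.
(3,3): S=253.0779. Δ = (V_up−V_dn)/(S_up−S_dn) = (250.7800−193.6800)/(311.2858−217.6470) = 0.6098. V = [p*·250.7800 + (1−p*)·193.6800]/1.12 = 208.7539. B = V − Δ·S = 54.4295.
(2,0): S=100.5856. Δ = (V_up−V_dn)/(S_up−S_dn) = (190.3371−191.2908)/(123.7203−86.5036) = -0.0256. V = [p*·190.3371 + (1−p*)·191.2908]/1.12 = 170.1970. B = V − Δ·S = 172.7745.
(2,1): S=143.8608. Δ = (V_up−V_dn)/(S_up−S_dn) = (172.6021−190.3371)/(176.9488−123.7203) = -0.3332. V = [p*·172.6021 + (1−p*)·190.3371]/1.12 = 158.8167. B = V − Δ·S = 206.7492.
(2,2): S=205.7544. Δ = (V_up−V_dn)/(S_up−S_dn) = (208.7539−172.6021)/(253.0779−176.9488) = 0.4749. V = [p*·208.7539 + (1−p*)·172.6021]/1.12 = 176.7911. B = V − Δ·S = 79.0836.
(1,0): S=116.9600. Δ = (V_up−V_dn)/(S_up−S_dn) = (158.8167−170.1970)/(143.8608−100.5856) = -0.2630. V = [p*·158.8167 + (1−p*)·170.1970]/1.12 = 144.8214. B = V − Δ·S = 175.5791.
(1,1): S=167.2800. Δ = (V_up−V_dn)/(S_up−S_dn) = (176.7911−158.8167)/(205.7544−143.8608) = 0.2904. V = [p*·176.7911 + (1−p*)·158.8167]/1.12 = 153.0780. B = V − Δ·S = 104.4984.
(0,0): S=136.0000. Δ = (V_up−V_dn)/(S_up−S_dn) = (153.0780−144.8214)/(167.2800−116.9600) = 0.1641. V = [p*·153.0780 + (1−p*)·144.8214]/1.12 = 134.4851. B = V − Δ·S = 112.1701.
Each (Δ,B) replicates both successor values, so the strategy is self-financing and V0 is arbitrage-free.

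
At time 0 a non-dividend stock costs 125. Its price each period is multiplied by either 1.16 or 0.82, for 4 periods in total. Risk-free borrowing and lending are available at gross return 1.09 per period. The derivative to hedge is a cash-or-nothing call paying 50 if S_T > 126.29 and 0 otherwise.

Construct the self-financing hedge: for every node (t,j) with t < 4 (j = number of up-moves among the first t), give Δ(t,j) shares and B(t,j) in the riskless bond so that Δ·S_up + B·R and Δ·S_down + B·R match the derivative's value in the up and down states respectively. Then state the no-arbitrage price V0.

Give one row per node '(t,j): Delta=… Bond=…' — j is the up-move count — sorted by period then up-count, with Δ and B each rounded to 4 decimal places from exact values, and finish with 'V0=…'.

(0,0): Delta=0.3538 Bond=-15.5357
(1,0): Delta=0.7615 Bond=-58.7212
(1,1): Delta=0.2791 Bond=-6.1002
(2,0): Delta=0.0000 Bond=0.0000
(2,1): Delta=0.9011 Bond=-80.6003
(2,2): Delta=0.1651 Bond=12.5233
(3,0): Delta=0.0000 Bond=0.0000
(3,1): Delta=0.0000 Bond=0.0000
(3,2): Delta=1.0662 Bond=-110.6314
(3,3): Delta=0.0000 Bond=45.8716
V0=28.6947

Since d<R<u, set p* = (R−d)/(u−d) = 0.7941; price each node as the discounted p*-expectation of its children.
Payoff layer (t=4): V(4,0)=0.0000, V(4,1)=0.0000, V(4,2)=0.0000, V(4,3)=50.0000, V(4,4)=50.0000
(3,0): S=68.9210. Δ = (V_up−V_dn)/(S_up−S_dn) = (0.0000−0.0000)/(79.9484−56.5152) = 0.0000. V = [p*·0.0000 + (1−p*)·0.0000]/1.09 = 0.0000. B = V − Δ·S = 0.0000.
(3,1): S=97.4980. Δ = (V_up−V_dn)/(S_up−S_dn) = (0.0000−0.0000)/(113.0977−79.9484) = 0.0000. V = [p*·0.0000 + (1−p*)·0.0000]/1.09 = 0.0000. B = V − Δ·S = 0.0000.
(3,2): S=137.9240. Δ = (V_up−V_dn)/(S_up−S_dn) = (50.0000−0.0000)/(159.9918−113.0977) = 1.0662. V = [p*·50.0000 + (1−p*)·0.0000]/1.09 = 36.4274. B = V − Δ·S = -110.6314.
(3,3): S=195.1120. Δ = (V_up−V_dn)/(S_up−S_dn) = (50.0000−50.0000)/(226.3299−159.9918) = 0.0000. V = [p*·50.0000 + (1−p*)·50.0000]/1.09 = 45.8716. B = V − Δ·S = 45.8716.
(2,0): S=84.0500. Δ = (V_up−V_dn)/(S_up−S_dn) = (0.0000−0.0000)/(97.4980−68.9210) = 0.0000. V = [p*·0.0000 + (1−p*)·0.0000]/1.09 = 0.0000. B = V − Δ·S = 0.0000.
(2,1): S=118.9000. Δ = (V_up−V_dn)/(S_up−S_dn) = (36.4274−0.0000)/(137.9240−97.4980) = 0.9011. V = [p*·36.4274 + (1−p*)·0.0000]/1.09 = 26.5391. B = V − Δ·S = -80.6003.
(2,2): S=168.2000. Δ = (V_up−V_dn)/(S_up−S_dn) = (45.8716−36.4274)/(195.1120−137.9240) = 0.1651. V = [p*·45.8716 + (1−p*)·36.4274]/1.09 = 40.3002. B = V − Δ·S = 12.5233.
(1,0): S=102.5000. Δ = (V_up−V_dn)/(S_up−S_dn) = (26.5391−0.0000)/(118.9000−84.0500) = 0.7615. V = [p*·26.5391 + (1−p*)·0.0000]/1.09 = 19.3350. B = V − Δ·S = -58.7212.
(1,1): S=145.0000. Δ = (V_up−V_dn)/(S_up−S_dn) = (40.3002−26.5391)/(168.2000−118.9000) = 0.2791. V = [p*·40.3002 + (1−p*)·26.5391]/1.09 = 34.3734. B = V − Δ·S = -6.1002.
(0,0): S=125.0000. Δ = (V_up−V_dn)/(S_up−S_dn) = (34.3734−19.3350)/(145.0000−102.5000) = 0.3538. V = [p*·34.3734 + (1−p*)·19.3350]/1.09 = 28.6947. B = V − Δ·S = -15.5357.
The time-0 hedge costs 28.6947, which is the no-arbitrage price.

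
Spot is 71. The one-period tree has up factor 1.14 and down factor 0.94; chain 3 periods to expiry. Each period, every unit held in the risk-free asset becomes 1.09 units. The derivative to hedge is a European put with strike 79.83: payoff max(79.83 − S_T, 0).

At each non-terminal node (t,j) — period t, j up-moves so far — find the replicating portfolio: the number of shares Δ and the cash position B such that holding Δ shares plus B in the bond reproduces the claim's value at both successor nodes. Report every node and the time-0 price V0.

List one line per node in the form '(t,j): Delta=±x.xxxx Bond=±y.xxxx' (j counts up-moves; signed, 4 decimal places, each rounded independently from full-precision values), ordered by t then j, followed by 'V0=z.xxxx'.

(0,0): Delta=-0.2312 Bond=17.5711
(1,0): Delta=-0.6440 Bond=46.7038
(1,1): Delta=-0.1178 Bond=9.9687
(2,0): Delta=-1.0000 Bond=73.2385
(2,1): Delta=-0.5462 Bond=43.4634
(2,2): Delta=0.0000 Bond=0.0000
V0=1.1542

Since d<R<u, set p* = (R−d)/(u−d) = 0.7500; price each node as the discounted p*-expectation of its children.
Payoff layer (t=3): V(3,0)=20.8585, V(3,1)=8.3114, V(3,2)=0.0000, V(3,3)=0.0000
Node (2,0) S=62.7356: V=(p*·8.3114+(1−p*)·20.8585)/1.09=10.5029; Δ=(8.3114−20.8585)/(71.5186−58.9715)=-1.0000; B=V−Δ·S=73.2385
Node (2,1) S=76.0836: V=(p*·0.0000+(1−p*)·8.3114)/1.09=1.9063; Δ=(0.0000−8.3114)/(86.7353−71.5186)=-0.5462; B=V−Δ·S=43.4634
Node (2,2) S=92.2716: V=(p*·0.0000+(1−p*)·0.0000)/1.09=0.0000; Δ=(0.0000−0.0000)/(105.1896−86.7353)=0.0000; B=V−Δ·S=0.0000
Node (1,0) S=66.7400: V=(p*·1.9063+(1−p*)·10.5029)/1.09=3.7206; Δ=(1.9063−10.5029)/(76.0836−62.7356)=-0.6440; B=V−Δ·S=46.7038
Node (1,1) S=80.9400: V=(p*·0.0000+(1−p*)·1.9063)/1.09=0.4372; Δ=(0.0000−1.9063)/(92.2716−76.0836)=-0.1178; B=V−Δ·S=9.9687
Node (0,0) S=71.0000: V=(p*·0.4372+(1−p*)·3.7206)/1.09=1.1542; Δ=(0.4372−3.7206)/(80.9400−66.7400)=-0.2312; B=V−Δ·S=17.5711
Root portfolio cost Δ·71+B reproduces V0=1.1542.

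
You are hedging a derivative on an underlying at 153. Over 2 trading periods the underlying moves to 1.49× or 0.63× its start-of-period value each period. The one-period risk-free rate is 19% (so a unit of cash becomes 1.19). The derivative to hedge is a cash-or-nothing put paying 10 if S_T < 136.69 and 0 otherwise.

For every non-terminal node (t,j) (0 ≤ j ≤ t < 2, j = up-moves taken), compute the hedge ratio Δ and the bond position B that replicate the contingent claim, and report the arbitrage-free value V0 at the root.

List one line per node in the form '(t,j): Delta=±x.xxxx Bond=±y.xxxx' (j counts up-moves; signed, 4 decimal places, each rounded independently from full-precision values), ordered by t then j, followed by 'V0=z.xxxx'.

Since d<R<u, set p* = (R−d)/(u−d) = 0.6512; price each node as the discounted p*-expectation of its children.
Payoff layer (t=2): V(2,0)=10.0000, V(2,1)=0.0000, V(2,2)=0.0000
Node (1,0) S=96.3900: V=(p*·0.0000+(1−p*)·10.0000)/1.19=2.9314; Δ=(0.0000−10.0000)/(143.6211−60.7257)=-0.1206; B=V−Δ·S=14.5593
Node (1,1) S=227.9700: V=(p*·0.0000+(1−p*)·0.0000)/1.19=0.0000; Δ=(0.0000−0.0000)/(339.6753−143.6211)=0.0000; B=V−Δ·S=0.0000
Node (0,0) S=153.0000: V=(p*·0.0000+(1−p*)·2.9314)/1.19=0.8593; Δ=(0.0000−2.9314)/(227.9700−96.3900)=-0.0223; B=V−Δ·S=4.2679
Self-financing check: at every node Δ·S+B equals the discounted successor values.

(0,0): Delta=-0.0223 Bond=4.2679
(1,0): Delta=-0.1206 Bond=14.5593
(1,1): Delta=0.0000 Bond=0.0000
V0=0.8593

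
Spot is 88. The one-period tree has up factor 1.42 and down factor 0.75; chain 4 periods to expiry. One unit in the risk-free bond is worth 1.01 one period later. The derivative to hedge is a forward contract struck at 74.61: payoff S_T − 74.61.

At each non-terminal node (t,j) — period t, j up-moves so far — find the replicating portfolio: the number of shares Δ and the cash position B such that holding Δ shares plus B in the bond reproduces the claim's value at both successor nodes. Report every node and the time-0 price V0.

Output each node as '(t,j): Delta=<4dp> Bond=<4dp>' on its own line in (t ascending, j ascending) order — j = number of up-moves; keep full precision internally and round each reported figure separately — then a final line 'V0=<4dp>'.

(0,0): Delta=1.0000 Bond=-71.6987
(1,0): Delta=1.0000 Bond=-72.4157
(1,1): Delta=1.0000 Bond=-72.4157
(2,0): Delta=1.0000 Bond=-73.1399
(2,1): Delta=1.0000 Bond=-73.1399
(2,2): Delta=1.0000 Bond=-73.1399
(3,0): Delta=1.0000 Bond=-73.8713
(3,1): Delta=1.0000 Bond=-73.8713
(3,2): Delta=1.0000 Bond=-73.8713
(3,3): Delta=1.0000 Bond=-73.8713
V0=16.3013

Risk-neutral probability p* = (R−d)/(u−d) = (1.01−0.75)/(1.42−0.75) = 0.3881.
Payoff layer (t=4): V(4,0)=-46.7662, V(4,1)=-21.8925, V(4,2)=25.2018, V(4,3)=114.3670, V(4,4)=283.1865
Node (3,0) S=37.1250: V=(p*·-21.8925+(1−p*)·-46.7662)/1.01=-36.7463; Δ=(-21.8925−-46.7662)/(52.7175−27.8438)=1.0000; B=V−Δ·S=-73.8713
Node (3,1) S=70.2900: V=(p*·25.2018+(1−p*)·-21.8925)/1.01=-3.5813; Δ=(25.2018−-21.8925)/(99.8118−52.7175)=1.0000; B=V−Δ·S=-73.8713
Node (3,2) S=133.0824: V=(p*·114.3670+(1−p*)·25.2018)/1.01=59.2111; Δ=(114.3670−25.2018)/(188.9770−99.8118)=1.0000; B=V−Δ·S=-73.8713
Node (3,3) S=251.9693: V=(p*·283.1865+(1−p*)·114.3670)/1.01=178.0981; Δ=(283.1865−114.3670)/(357.7965−188.9770)=1.0000; B=V−Δ·S=-73.8713
Node (2,0) S=49.5000: V=(p*·-3.5813+(1−p*)·-36.7463)/1.01=-23.6399; Δ=(-3.5813−-36.7463)/(70.2900−37.1250)=1.0000; B=V−Δ·S=-73.1399
Node (2,1) S=93.7200: V=(p*·59.2111+(1−p*)·-3.5813)/1.01=20.5801; Δ=(59.2111−-3.5813)/(133.0824−70.2900)=1.0000; B=V−Δ·S=-73.1399
Node (2,2) S=177.4432: V=(p*·178.0981+(1−p*)·59.2111)/1.01=104.3033; Δ=(178.0981−59.2111)/(251.9693−133.0824)=1.0000; B=V−Δ·S=-73.1399
Node (1,0) S=66.0000: V=(p*·20.5801+(1−p*)·-23.6399)/1.01=-6.4157; Δ=(20.5801−-23.6399)/(93.7200−49.5000)=1.0000; B=V−Δ·S=-72.4157
Node (1,1) S=124.9600: V=(p*·104.3033+(1−p*)·20.5801)/1.01=52.5443; Δ=(104.3033−20.5801)/(177.4432−93.7200)=1.0000; B=V−Δ·S=-72.4157
Node (0,0) S=88.0000: V=(p*·52.5443+(1−p*)·-6.4157)/1.01=16.3013; Δ=(52.5443−-6.4157)/(124.9600−66.0000)=1.0000; B=V−Δ·S=-71.6987
Self-financing check: at every node Δ·S+B equals the discounted successor values.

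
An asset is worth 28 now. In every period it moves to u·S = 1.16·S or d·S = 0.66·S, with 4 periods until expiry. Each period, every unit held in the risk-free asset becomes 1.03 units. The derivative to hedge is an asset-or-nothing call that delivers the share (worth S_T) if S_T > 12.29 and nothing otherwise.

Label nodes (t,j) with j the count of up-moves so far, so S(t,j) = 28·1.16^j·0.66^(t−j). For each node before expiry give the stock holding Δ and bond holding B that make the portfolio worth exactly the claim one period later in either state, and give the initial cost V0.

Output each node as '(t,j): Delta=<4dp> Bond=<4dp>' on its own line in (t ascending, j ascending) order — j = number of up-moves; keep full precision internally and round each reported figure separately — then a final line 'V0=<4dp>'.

(0,0): Delta=1.0870 Bond=-2.8886
(1,0): Delta=1.3388 Bond=-7.6289
(1,1): Delta=1.0366 Bond=-1.3402
(2,0): Delta=1.9335 Bond=-15.1110
(2,1): Delta=1.2199 Bond=-5.3093
(2,2): Delta=1.0000 Bond=0.0000
(3,0): Delta=0.0000 Bond=0.0000
(3,1): Delta=2.3200 Bond=-21.0329
(3,2): Delta=1.0000 Bond=0.0000
(3,3): Delta=1.0000 Bond=0.0000
V0=27.5468

Since d<R<u, set p* = (R−d)/(u−d) = 0.7400; price each node as the discounted p*-expectation of its children.
Terminal values V(4,·): V(4,0)=0.0000, V(4,1)=0.0000, V(4,2)=16.4120, V(4,3)=28.8454, V(4,4)=50.6979
  t=3,j=0: stock 8.0499 → up 9.3379 (V=0.0000), down 5.3129 (V=0.0000). Price 0.0000; hedge Δ=0.0000, bond B=0.0000.
  t=3,j=1: stock 14.1483 → up 16.4120 (V=16.4120), down 9.3379 (V=0.0000). Price 11.7912; hedge Δ=2.3200, bond B=-21.0329.
  t=3,j=2: stock 24.8667 → up 28.8454 (V=28.8454), down 16.4120 (V=16.4120). Price 24.8667; hedge Δ=1.0000, bond B=0.0000.
  t=3,j=3: stock 43.7051 → up 50.6979 (V=50.6979), down 28.8454 (V=28.8454). Price 43.7051; hedge Δ=1.0000, bond B=0.0000.
  t=2,j=0: stock 12.1968 → up 14.1483 (V=11.7912), down 8.0499 (V=0.0000). Price 8.4713; hedge Δ=1.9335, bond B=-15.1110.
  t=2,j=1: stock 21.4368 → up 24.8667 (V=24.8667), down 14.1483 (V=11.7912). Price 20.8418; hedge Δ=1.2199, bond B=-5.3093.
  t=2,j=2: stock 37.6768 → up 43.7051 (V=43.7051), down 24.8667 (V=24.8667). Price 37.6768; hedge Δ=1.0000, bond B=0.0000.
  t=1,j=0: stock 18.4800 → up 21.4368 (V=20.8418), down 12.1968 (V=8.4713). Price 17.1121; hedge Δ=1.3388, bond B=-7.6289.
  t=1,j=1: stock 32.4800 → up 37.6768 (V=37.6768), down 21.4368 (V=20.8418). Price 32.3298; hedge Δ=1.0366, bond B=-1.3402.
  t=0,j=0: stock 28.0000 → up 32.4800 (V=32.3298), down 18.4800 (V=17.1121). Price 27.5468; hedge Δ=1.0870, bond B=-2.8886.
Check: Δ(0,0)·S0 + B(0,0) = 27.5468 = V0.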